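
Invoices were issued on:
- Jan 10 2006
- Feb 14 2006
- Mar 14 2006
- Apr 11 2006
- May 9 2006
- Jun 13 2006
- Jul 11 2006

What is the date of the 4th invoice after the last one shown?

Nov 14 2006

All dates are Tuesdays, 35, 28, 28, 28, 35, 28 days apart.
Specifically, the 2nd Tuesday of each month.
August 2006 — 2nd Tuesday is Aug 8 2006.
September 2006 — 2nd Tuesday is Sep 12 2006.
October 2006 — 2nd Tuesday is Oct 10 2006.
2nd Tuesday of November 2006: Nov 14 2006.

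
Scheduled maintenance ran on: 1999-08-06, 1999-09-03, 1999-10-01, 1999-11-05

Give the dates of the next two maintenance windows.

1999-12-03, 2000-01-07

All dates are Fridays, 28, 28, 35 days apart.
Specifically, the 1st Friday of each month.
1st Friday of December 1999: 1999-12-03.
January 2000 — 1st Friday is 2000-01-07.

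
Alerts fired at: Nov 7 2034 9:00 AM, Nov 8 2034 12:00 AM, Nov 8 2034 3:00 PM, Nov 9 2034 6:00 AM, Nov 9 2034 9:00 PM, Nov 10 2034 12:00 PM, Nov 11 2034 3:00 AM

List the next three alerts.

Spacing: 15, 15, 15, 15, 15, 15 h — constant 15 h.
Nov 11 2034 3:00 AM + 15 h = Nov 11 2034 6:00 PM.
Nov 11 2034 6:00 PM + 15 h = Nov 12 2034 9:00 AM.
Nov 12 2034 9:00 AM + 15 h = Nov 13 2034 12:00 AM.

Nov 11 2034 6:00 PM, Nov 12 2034 9:00 AM, Nov 13 2034 12:00 AM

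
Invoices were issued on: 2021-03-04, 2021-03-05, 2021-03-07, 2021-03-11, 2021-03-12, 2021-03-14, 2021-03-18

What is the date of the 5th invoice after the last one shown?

Every event lands on a Thursday or Friday or Sunday (gaps cycle 1, 2, 4, 1, 2, 4).
So the schedule is: every Thursday, Friday and Sunday.
Next Friday: 2021-03-19.
Next Sunday: 2021-03-21.
The following Thursday is 2021-03-25.
The following Friday is 2021-03-26.
The following Sunday is 2021-03-28.

2021-03-28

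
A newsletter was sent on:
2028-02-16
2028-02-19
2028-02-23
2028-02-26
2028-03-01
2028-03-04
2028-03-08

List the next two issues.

Every event lands on a Wednesday or Saturday (gaps cycle 3, 4, 3, 4, 3, 4).
So the schedule is: every Wednesday and Saturday.
Next Saturday: 2028-03-11.
Next Wednesday: 2028-03-15.

2028-03-11, 2028-03-15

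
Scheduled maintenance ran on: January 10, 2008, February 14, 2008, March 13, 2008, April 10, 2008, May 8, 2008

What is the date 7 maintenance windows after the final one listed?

These are Thursdays at 28- or 35-day spacing (35, 28, 28, 28).
The pattern: 2nd Thursday of the month.
2nd Thursday of June 2008: June 12, 2008.
July 2008 — 2nd Thursday is July 10, 2008.
August 2008 — 2nd Thursday is August 14, 2008.
2nd Thursday of September 2008: September 11, 2008.
2nd Thursday of October 2008: October 9, 2008.
November 2008 — 2nd Thursday is November 13, 2008.
December 2008 — 2nd Thursday is December 11, 2008.

December 11, 2008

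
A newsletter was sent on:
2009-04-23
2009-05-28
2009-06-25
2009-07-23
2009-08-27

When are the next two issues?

All dates are Thursdays, 35, 28, 28, 35 days apart.
Specifically, the 4th Thursday of each month.
September 2009 — 4th Thursday is 2009-09-24.
October 2009 — 4th Thursday is 2009-10-22.

2009-09-24, 2009-10-22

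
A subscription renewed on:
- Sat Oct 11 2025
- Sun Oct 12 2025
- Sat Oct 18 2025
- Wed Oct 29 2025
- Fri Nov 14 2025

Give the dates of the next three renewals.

Intervals are 1, 6, 11, 16 days — an arithmetic progression with common difference 5.
Next gap: 21 days. Fri Nov 14 2025 + 21 days = Fri Dec 5 2025.
Next gap: 26 days. Fri Dec 5 2025 + 26 days = Wed Dec 31 2025.
Next gap: 31 days. Wed Dec 31 2025 + 31 days = Sat Jan 31 2026.

Fri Dec 5 2025, Wed Dec 31 2025, Sat Jan 31 2026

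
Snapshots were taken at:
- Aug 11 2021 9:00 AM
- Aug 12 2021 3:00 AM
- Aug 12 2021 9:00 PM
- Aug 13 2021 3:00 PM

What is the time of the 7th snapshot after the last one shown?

Spacing: 18, 18, 18 h — constant 18 h.
Aug 13 2021 3:00 PM + 18 h = Aug 14 2021 9:00 AM.
Aug 14 2021 9:00 AM + 18 h = Aug 15 2021 3:00 AM.
Aug 15 2021 3:00 AM + 18 h = Aug 15 2021 9:00 PM.
Aug 15 2021 9:00 PM + 18 h = Aug 16 2021 3:00 PM.
Aug 16 2021 3:00 PM + 18 h = Aug 17 2021 9:00 AM.
Aug 17 2021 9:00 AM + 18 h = Aug 18 2021 3:00 AM.
Aug 18 2021 3:00 AM + 18 h = Aug 18 2021 9:00 PM.

Aug 18 2021 9:00 PM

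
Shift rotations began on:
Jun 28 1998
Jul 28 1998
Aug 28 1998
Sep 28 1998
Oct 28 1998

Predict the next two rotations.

Nov 28 1998, Dec 28 1998

The day-of-month is always 28 (30, 31, 31, 30 days between events).
So this recurs on the 28th of each month.
Next: November 1998 → Nov 28 1998.
Next: December 1998 → Dec 28 1998.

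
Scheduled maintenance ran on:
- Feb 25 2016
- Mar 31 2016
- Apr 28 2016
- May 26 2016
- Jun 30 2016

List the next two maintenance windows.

These are Thursdays with 35, 28, 28, 35-day gaps.
Each is the final Thursday of its month — Mar 31 2016 is past the 28th, so '4th Thursday' doesn't fit.
Last Thursday of July 2016: Jul 28 2016.
August 2016 ends with Thursday Aug 25 2016.

Jul 28 2016, Aug 25 2016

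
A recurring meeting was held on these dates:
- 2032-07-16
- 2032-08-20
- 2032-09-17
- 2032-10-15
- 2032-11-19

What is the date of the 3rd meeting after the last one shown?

These are Fridays at 28- or 35-day spacing (35, 28, 28, 35).
The pattern: 3rd Friday of the month.
December 2032 — 3rd Friday is 2032-12-17.
3rd Friday of January 2033: 2033-01-21.
February 2033 — 3rd Friday is 2033-02-18.

2033-02-18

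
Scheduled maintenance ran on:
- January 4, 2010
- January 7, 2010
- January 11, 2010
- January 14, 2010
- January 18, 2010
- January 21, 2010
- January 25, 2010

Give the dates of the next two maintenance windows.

Every event lands on a Monday or Thursday (gaps cycle 3, 4, 3, 4, 3, 4).
So the schedule is: every Monday and Thursday.
Next Thursday: January 28, 2010.
The following Monday is February 1, 2010.

January 28, 2010; February 1, 2010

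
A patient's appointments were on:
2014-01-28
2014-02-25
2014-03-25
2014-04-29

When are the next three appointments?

2014-05-27, 2014-06-24, 2014-07-29

These are Tuesdays with 28, 28, 35-day gaps.
Each is the final Tuesday of its month — 2014-04-29 is past the 28th, so '4th Tuesday' doesn't fit.
Last Tuesday of May 2014: 2014-05-27.
June 2014 ends with Tuesday 2014-06-24.
Last Tuesday of July 2014: 2014-07-29.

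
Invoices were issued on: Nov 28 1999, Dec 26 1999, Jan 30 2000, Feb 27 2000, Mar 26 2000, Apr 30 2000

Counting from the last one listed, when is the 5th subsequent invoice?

Sep 24 2000

These are Sundays with 28, 35, 28, 28, 35-day gaps.
Each is the final Sunday of its month — Jan 30 2000 is past the 28th, so '4th Sunday' doesn't fit.
Last Sunday of May 2000: May 28 2000.
Last Sunday of June 2000: Jun 25 2000.
Last Sunday of July 2000: Jul 30 2000.
August 2000 ends with Sunday Aug 27 2000.
Last Sunday of September 2000: Sep 24 2000.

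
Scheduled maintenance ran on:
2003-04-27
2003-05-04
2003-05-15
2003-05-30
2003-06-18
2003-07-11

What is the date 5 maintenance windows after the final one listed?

The spacing grows by 4 each time: 7, 11, 15, 19, 23 days.
Next gap: 27 days. 2003-07-11 + 27 days = 2003-08-07.
Next gap: 31 days. 2003-08-07 + 31 days = 2003-09-07.
Next gap: 35 days. 2003-09-07 + 35 days = 2003-10-12.
Next gap: 39 days. 2003-10-12 + 39 days = 2003-11-20.
Next gap: 43 days. 2003-11-20 + 43 days = 2004-01-02.

2004-01-02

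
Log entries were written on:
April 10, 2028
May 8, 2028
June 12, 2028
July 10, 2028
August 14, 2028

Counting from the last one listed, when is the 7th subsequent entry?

March 12, 2029

These are Mondays at 28- or 35-day spacing (28, 35, 28, 35).
The pattern: 2nd Monday of the month.
September 2028 — 2nd Monday is September 11, 2028.
2nd Monday of October 2028: October 9, 2028.
2nd Monday of November 2028: November 13, 2028.
December 2028 — 2nd Monday is December 11, 2028.
January 2029 — 2nd Monday is January 8, 2029.
2nd Monday of February 2029: February 12, 2029.
March 2029 — 2nd Monday is March 12, 2029.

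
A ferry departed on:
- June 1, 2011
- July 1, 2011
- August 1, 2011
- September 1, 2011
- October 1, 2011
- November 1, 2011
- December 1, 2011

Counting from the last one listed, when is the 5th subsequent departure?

The day-of-month is always 1 (30, 31, 31, 30, 31, 30 days between events).
So this recurs on the 1st of each month.
Next: January 2012 → January 1, 2012.
February 2012: February 1, 2012.
Next: March 2012 → March 1, 2012.
Next: April 2012 → April 1, 2012.
Next: May 2012 → May 1, 2012.

May 1, 2012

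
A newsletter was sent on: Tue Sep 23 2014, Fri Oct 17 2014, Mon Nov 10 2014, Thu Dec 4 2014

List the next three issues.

Sun Dec 28 2014, Wed Jan 21 2015, Sat Feb 14 2015

Gaps between consecutive events: 24, 24, 24 days — a constant 24-day interval.
Thu Dec 4 2014 + 24 days = Sun Dec 28 2014.
Sun Dec 28 2014 + 24 days = Wed Jan 21 2015.
Wed Jan 21 2015 + 24 days = Sat Feb 14 2015.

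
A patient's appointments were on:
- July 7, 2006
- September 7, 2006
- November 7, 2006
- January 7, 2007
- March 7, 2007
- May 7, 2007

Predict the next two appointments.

Gaps: 62, 61, 61, 59, 61 days — not constant. Every event is on the 7th of the month.
Pattern: the 7th of every 2 months.
Next: July 2007 → July 7, 2007.
September 2007: September 7, 2007.

July 7, 2007; September 7, 2007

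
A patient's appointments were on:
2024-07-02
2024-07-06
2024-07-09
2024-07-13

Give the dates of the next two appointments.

2024-07-16, 2024-07-20

Gaps: 4, 3, 4 days — not constant, but cyclic with period 2.
The events fall on every Tuesday and Saturday.
The following Tuesday is 2024-07-16.
The following Saturday is 2024-07-20.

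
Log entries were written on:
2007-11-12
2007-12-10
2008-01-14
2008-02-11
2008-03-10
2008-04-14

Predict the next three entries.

All dates are Mondays, 28, 35, 28, 28, 35 days apart.
Specifically, the 2nd Monday of each month.
May 2008 — 2nd Monday is 2008-05-12.
2nd Monday of June 2008: 2008-06-09.
July 2008 — 2nd Monday is 2008-07-14.

2008-05-12, 2008-06-09, 2008-07-14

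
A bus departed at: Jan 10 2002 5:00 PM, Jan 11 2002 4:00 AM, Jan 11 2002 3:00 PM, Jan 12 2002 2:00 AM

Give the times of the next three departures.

Gaps: 11, 11, 11 hours — each event is 11 hours after the previous one.
Jan 12 2002 2:00 AM + 11 h = Jan 12 2002 1:00 PM.
Jan 12 2002 1:00 PM + 11 h = Jan 13 2002 12:00 AM.
Jan 13 2002 12:00 AM + 11 h = Jan 13 2002 11:00 AM.

Jan 12 2002 1:00 PM, Jan 13 2002 12:00 AM, Jan 13 2002 11:00 AM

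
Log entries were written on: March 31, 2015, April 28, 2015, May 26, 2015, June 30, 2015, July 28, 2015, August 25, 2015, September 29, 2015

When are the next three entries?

October 27, 2015; November 24, 2015; December 29, 2015

These are Tuesdays with 28, 28, 35, 28, 28, 35-day gaps.
Each is the final Tuesday of its month — March 31, 2015 is past the 28th, so '4th Tuesday' doesn't fit.
October 2015 ends with Tuesday October 27, 2015.
November 2015 ends with Tuesday November 24, 2015.
December 2015 ends with Tuesday December 29, 2015.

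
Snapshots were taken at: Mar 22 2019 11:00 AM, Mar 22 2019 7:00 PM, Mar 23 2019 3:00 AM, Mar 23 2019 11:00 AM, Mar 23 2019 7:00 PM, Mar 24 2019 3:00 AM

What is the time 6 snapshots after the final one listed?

Mar 26 2019 3:00 AM

Spacing: 8, 8, 8, 8, 8 h — constant 8 h.
Mar 24 2019 3:00 AM + 8 h = Mar 24 2019 11:00 AM.
Mar 24 2019 11:00 AM + 8 h = Mar 24 2019 7:00 PM.
Mar 24 2019 7:00 PM + 8 h = Mar 25 2019 3:00 AM.
Mar 25 2019 3:00 AM + 8 h = Mar 25 2019 11:00 AM.
Mar 25 2019 11:00 AM + 8 h = Mar 25 2019 7:00 PM.
Mar 25 2019 7:00 PM + 8 h = Mar 26 2019 3:00 AM.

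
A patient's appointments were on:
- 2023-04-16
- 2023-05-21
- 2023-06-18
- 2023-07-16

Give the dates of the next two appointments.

2023-08-20, 2023-09-17

All dates are Sundays, 35, 28, 28 days apart.
Specifically, the 3rd Sunday of each month.
3rd Sunday of August 2023: 2023-08-20.
September 2023 — 3rd Sunday is 2023-09-17.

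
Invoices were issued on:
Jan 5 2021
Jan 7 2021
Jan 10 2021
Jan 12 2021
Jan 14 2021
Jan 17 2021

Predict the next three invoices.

Gaps: 2, 3, 2, 2, 3 days — not constant, but cyclic with period 3.
The events fall on every Tuesday, Thursday and Sunday.
The following Tuesday is Jan 19 2021.
Next Thursday: Jan 21 2021.
The following Sunday is Jan 24 2021.

Jan 19 2021, Jan 21 2021, Jan 24 2021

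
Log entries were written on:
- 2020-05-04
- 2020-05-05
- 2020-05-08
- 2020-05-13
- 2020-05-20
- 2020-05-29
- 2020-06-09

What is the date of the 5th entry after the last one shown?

Intervals are 1, 3, 5, 7, 9, 11 days — an arithmetic progression with common difference 2.
Next gap: 13 days. 2020-06-09 + 13 days = 2020-06-22.
Next gap: 15 days. 2020-06-22 + 15 days = 2020-07-07.
Next gap: 17 days. 2020-07-07 + 17 days = 2020-07-24.
Next gap: 19 days. 2020-07-24 + 19 days = 2020-08-12.
Next gap: 21 days. 2020-08-12 + 21 days = 2020-09-02.

2020-09-02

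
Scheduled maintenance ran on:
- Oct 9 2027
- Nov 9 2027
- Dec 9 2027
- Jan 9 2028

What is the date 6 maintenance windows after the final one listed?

Gaps: 31, 30, 31 days — not constant. Every event is on the 9th of the month.
Pattern: the 9th of each month.
Next: February 2028 → Feb 9 2028.
Next: March 2028 → Mar 9 2028.
Next: April 2028 → Apr 9 2028.
May 2028: May 9 2028.
Next: June 2028 → Jun 9 2028.
July 2028: Jul 9 2028.

Jul 9 2028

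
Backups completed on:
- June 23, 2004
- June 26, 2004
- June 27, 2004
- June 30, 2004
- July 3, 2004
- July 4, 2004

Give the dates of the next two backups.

July 7, 2004; July 10, 2004

Every event lands on a Wednesday or Saturday or Sunday (gaps cycle 3, 1, 3, 3, 1).
So the schedule is: every Wednesday, Saturday and Sunday.
Next Wednesday: July 7, 2004.
Next Saturday: July 10, 2004.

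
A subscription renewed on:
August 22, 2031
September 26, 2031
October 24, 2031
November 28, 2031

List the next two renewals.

December 26, 2031; January 23, 2032

All dates are Fridays, 35, 28, 35 days apart.
Specifically, the 4th Friday of each month.
4th Friday of December 2031: December 26, 2031.
January 2032 — 4th Friday is January 23, 2032.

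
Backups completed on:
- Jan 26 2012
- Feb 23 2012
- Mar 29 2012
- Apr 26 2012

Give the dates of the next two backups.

May 31 2012, Jun 28 2012

These are Thursdays with 28, 35, 28-day gaps.
Each is the final Thursday of its month — Mar 29 2012 is past the 28th, so '4th Thursday' doesn't fit.
May 2012 ends with Thursday May 31 2012.
June 2012 ends with Thursday Jun 28 2012.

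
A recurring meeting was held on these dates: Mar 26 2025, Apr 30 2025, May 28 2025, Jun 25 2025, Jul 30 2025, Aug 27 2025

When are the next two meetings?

Sep 24 2025, Oct 29 2025

All Wednesdays; the gaps (35, 28, 28, 35, 28) vary with month length.
This is the last Wednesday of each month.
September 2025 ends with Wednesday Sep 24 2025.
Last Wednesday of October 2025: Oct 29 2025.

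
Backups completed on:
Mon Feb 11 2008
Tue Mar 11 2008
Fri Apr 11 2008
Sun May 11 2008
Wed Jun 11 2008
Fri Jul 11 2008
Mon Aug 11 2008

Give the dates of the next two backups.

Gaps: 29, 31, 30, 31, 30, 31 days — not constant. Every event is on the 11th of the month.
Pattern: the 11th of each month.
Next: September 2008 → Thu Sep 11 2008.
October 2008: Sat Oct 11 2008.

Thu Sep 11 2008, Sat Oct 11 2008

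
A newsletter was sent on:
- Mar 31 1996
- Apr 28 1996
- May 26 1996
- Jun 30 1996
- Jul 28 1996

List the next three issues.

All Sundays; the gaps (28, 28, 35, 28) vary with month length.
This is the last Sunday of each month.
Last Sunday of August 1996: Aug 25 1996.
September 1996 ends with Sunday Sep 29 1996.
Last Sunday of October 1996: Oct 27 1996.

Aug 25 1996, Sep 29 1996, Oct 27 1996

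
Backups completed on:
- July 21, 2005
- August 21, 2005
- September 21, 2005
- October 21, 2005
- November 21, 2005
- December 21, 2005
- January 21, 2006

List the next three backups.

Gaps: 31, 31, 30, 31, 30, 31 days — not constant. Every event is on the 21st of the month.
Pattern: the 21st of each month.
February 2006: February 21, 2006.
March 2006: March 21, 2006.
April 2006: April 21, 2006.

February 21, 2006; March 21, 2006; April 21, 2006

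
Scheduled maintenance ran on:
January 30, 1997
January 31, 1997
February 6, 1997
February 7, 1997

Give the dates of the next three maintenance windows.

Gaps: 1, 6, 1 days — not constant, but cyclic with period 2.
The events fall on every Thursday and Friday.
The following Thursday is February 13, 1997.
The following Friday is February 14, 1997.
Next Thursday: February 20, 1997.

February 13, 1997; February 14, 1997; February 20, 1997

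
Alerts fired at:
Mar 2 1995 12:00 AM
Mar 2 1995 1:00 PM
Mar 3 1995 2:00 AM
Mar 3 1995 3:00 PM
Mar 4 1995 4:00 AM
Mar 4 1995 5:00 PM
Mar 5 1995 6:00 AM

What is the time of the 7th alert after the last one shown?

Mar 9 1995 1:00 AM

The interval is a steady 13 hours (13, 13, 13, 13, 13, 13).
Mar 5 1995 6:00 AM + 13 h = Mar 5 1995 7:00 PM.
Mar 5 1995 7:00 PM + 13 h = Mar 6 1995 8:00 AM.
Mar 6 1995 8:00 AM + 13 h = Mar 6 1995 9:00 PM.
Mar 6 1995 9:00 PM + 13 h = Mar 7 1995 10:00 AM.
Mar 7 1995 10:00 AM + 13 h = Mar 7 1995 11:00 PM.
Mar 7 1995 11:00 PM + 13 h = Mar 8 1995 12:00 PM.
Mar 8 1995 12:00 PM + 13 h = Mar 9 1995 1:00 AM.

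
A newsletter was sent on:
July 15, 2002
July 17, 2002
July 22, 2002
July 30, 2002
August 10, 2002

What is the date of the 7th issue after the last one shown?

Gaps: 2, 5, 8, 11 days — each gap is 3 larger than the previous one.
Next gap: 14 days. August 10, 2002 + 14 days = August 24, 2002.
Next gap: 17 days. August 24, 2002 + 17 days = September 10, 2002.
Next gap: 20 days. September 10, 2002 + 20 days = September 30, 2002.
Next gap: 23 days. September 30, 2002 + 23 days = October 23, 2002.
Next gap: 26 days. October 23, 2002 + 26 days = November 18, 2002.
Next gap: 29 days. November 18, 2002 + 29 days = December 17, 2002.
Next gap: 32 days. December 17, 2002 + 32 days = January 18, 2003.

January 18, 2003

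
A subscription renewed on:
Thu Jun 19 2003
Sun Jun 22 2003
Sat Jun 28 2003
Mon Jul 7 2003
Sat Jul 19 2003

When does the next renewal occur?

Gaps: 3, 6, 9, 12 days — each gap is 3 larger than the previous one.
Next gap: 15 days. Sat Jul 19 2003 + 15 days = Sun Aug 3 2003.

Sun Aug 3 2003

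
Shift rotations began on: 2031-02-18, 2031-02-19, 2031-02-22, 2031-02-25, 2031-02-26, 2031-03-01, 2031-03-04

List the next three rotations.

Every event lands on a Tuesday or Wednesday or Saturday (gaps cycle 1, 3, 3, 1, 3, 3).
So the schedule is: every Tuesday, Wednesday and Saturday.
The following Wednesday is 2031-03-05.
Next Saturday: 2031-03-08.
Next Tuesday: 2031-03-11.

2031-03-05, 2031-03-08, 2031-03-11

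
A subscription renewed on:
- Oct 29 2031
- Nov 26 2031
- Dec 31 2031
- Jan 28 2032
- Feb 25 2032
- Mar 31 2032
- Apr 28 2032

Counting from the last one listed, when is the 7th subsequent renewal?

These are Wednesdays with 28, 35, 28, 28, 35, 28-day gaps.
Each is the final Wednesday of its month — Oct 29 2031 is past the 28th, so '4th Wednesday' doesn't fit.
Last Wednesday of May 2032: May 26 2032.
June 2032 ends with Wednesday Jun 30 2032.
Last Wednesday of July 2032: Jul 28 2032.
Last Wednesday of August 2032: Aug 25 2032.
Last Wednesday of September 2032: Sep 29 2032.
Last Wednesday of October 2032: Oct 27 2032.
November 2032 ends with Wednesday Nov 24 2032.

Nov 24 2032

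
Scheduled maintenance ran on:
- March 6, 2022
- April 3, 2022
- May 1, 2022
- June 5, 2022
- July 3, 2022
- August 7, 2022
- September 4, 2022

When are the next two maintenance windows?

October 2, 2022; November 6, 2022

Gaps: 28, 28, 35, 28, 35, 28 days — a mix of 28 and 35. Every date is a Sunday.
Each is the 1st Sunday of its month.
October 2022 — 1st Sunday is October 2, 2022.
November 2022 — 1st Sunday is November 6, 2022.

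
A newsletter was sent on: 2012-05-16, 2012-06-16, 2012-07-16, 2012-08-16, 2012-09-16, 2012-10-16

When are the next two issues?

2012-11-16, 2012-12-16

Each date is the 16th; the gaps (31, 30, 31, 31, 30) track the month lengths.
The rule is the 16th of each month.
Next: November 2012 → 2012-11-16.
Next: December 2012 → 2012-12-16.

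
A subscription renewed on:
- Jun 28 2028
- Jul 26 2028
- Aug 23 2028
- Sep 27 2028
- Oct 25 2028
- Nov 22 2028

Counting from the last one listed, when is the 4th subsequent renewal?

Mar 28 2029

Gaps: 28, 28, 35, 28, 28 days — a mix of 28 and 35. Every date is a Wednesday.
Each is the 4th Wednesday of its month.
4th Wednesday of December 2028: Dec 27 2028.
4th Wednesday of January 2029: Jan 24 2029.
February 2029 — 4th Wednesday is Feb 28 2029.
4th Wednesday of March 2029: Mar 28 2029.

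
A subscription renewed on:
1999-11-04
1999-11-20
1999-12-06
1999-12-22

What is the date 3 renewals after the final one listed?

Gaps between consecutive events: 16, 16, 16 days — a constant 16-day interval.
1999-12-22 + 16 days = 2000-01-07.
2000-01-07 + 16 days = 2000-01-23.
2000-01-23 + 16 days = 2000-02-08.

2000-02-08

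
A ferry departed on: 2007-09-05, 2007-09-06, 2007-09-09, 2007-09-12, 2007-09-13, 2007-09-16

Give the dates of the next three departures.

The gap pattern 1, 3, 3, 1, 3 repeats every 3 events.
These are the Wednesdays, Thursdays and Sundays of each week.
The following Wednesday is 2007-09-19.
Next Thursday: 2007-09-20.
Next Sunday: 2007-09-23.

2007-09-19, 2007-09-20, 2007-09-23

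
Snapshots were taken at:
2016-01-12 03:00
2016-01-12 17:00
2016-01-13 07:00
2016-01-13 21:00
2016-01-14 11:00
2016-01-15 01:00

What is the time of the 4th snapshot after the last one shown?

2016-01-17 09:00

Gaps: 14, 14, 14, 14, 14 hours — each event is 14 hours after the previous one.
2016-01-15 01:00 + 14 h = 2016-01-15 15:00.
2016-01-15 15:00 + 14 h = 2016-01-16 05:00.
2016-01-16 05:00 + 14 h = 2016-01-16 19:00.
2016-01-16 19:00 + 14 h = 2016-01-17 09:00.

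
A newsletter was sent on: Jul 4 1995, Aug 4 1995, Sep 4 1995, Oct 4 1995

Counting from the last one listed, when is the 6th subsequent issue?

Apr 4 1996

Each date is the 4th; the gaps (31, 31, 30) track the month lengths.
The rule is the 4th of each month.
November 1995: Nov 4 1995.
December 1995: Dec 4 1995.
Next: January 1996 → Jan 4 1996.
Next: February 1996 → Feb 4 1996.
March 1996: Mar 4 1996.
April 1996: Apr 4 1996.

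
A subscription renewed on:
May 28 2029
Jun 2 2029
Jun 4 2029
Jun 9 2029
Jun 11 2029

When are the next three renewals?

Jun 16 2029, Jun 18 2029, Jun 23 2029

The gap pattern 5, 2, 5, 2 repeats every 2 events.
These are the Mondays and Saturdays of each week.
The following Saturday is Jun 16 2029.
Next Monday: Jun 18 2029.
The following Saturday is Jun 23 2029.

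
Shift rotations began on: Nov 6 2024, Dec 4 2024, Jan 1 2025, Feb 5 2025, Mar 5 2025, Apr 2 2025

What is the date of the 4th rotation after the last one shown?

Aug 6 2025

Gaps: 28, 28, 35, 28, 28 days — a mix of 28 and 35. Every date is a Wednesday.
Each is the 1st Wednesday of its month.
May 2025 — 1st Wednesday is May 7 2025.
June 2025 — 1st Wednesday is Jun 4 2025.
1st Wednesday of July 2025: Jul 2 2025.
1st Wednesday of August 2025: Aug 6 2025.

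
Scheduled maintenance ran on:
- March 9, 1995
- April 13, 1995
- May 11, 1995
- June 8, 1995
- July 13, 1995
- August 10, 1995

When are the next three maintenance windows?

These are Thursdays at 28- or 35-day spacing (35, 28, 28, 35, 28).
The pattern: 2nd Thursday of the month.
2nd Thursday of September 1995: September 14, 1995.
October 1995 — 2nd Thursday is October 12, 1995.
November 1995 — 2nd Thursday is November 9, 1995.

September 14, 1995; October 12, 1995; November 9, 1995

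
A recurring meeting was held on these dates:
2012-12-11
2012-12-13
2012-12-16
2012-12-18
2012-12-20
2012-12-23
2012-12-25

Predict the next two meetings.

2012-12-27, 2012-12-30

Gaps: 2, 3, 2, 2, 3, 2 days — not constant, but cyclic with period 3.
The events fall on every Tuesday, Thursday and Sunday.
The following Thursday is 2012-12-27.
The following Sunday is 2012-12-30.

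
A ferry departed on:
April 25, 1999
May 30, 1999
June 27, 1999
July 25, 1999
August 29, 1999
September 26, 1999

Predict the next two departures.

October 31, 1999; November 28, 1999

All Sundays; the gaps (35, 28, 28, 35, 28) vary with month length.
This is the last Sunday of each month.
Last Sunday of October 1999: October 31, 1999.
November 1999 ends with Sunday November 28, 1999.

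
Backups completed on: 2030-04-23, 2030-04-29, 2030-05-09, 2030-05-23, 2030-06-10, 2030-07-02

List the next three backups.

2030-07-28, 2030-08-27, 2030-09-30

The spacing grows by 4 each time: 6, 10, 14, 18, 22 days.
Next gap: 26 days. 2030-07-02 + 26 days = 2030-07-28.
Next gap: 30 days. 2030-07-28 + 30 days = 2030-08-27.
Next gap: 34 days. 2030-08-27 + 34 days = 2030-09-30.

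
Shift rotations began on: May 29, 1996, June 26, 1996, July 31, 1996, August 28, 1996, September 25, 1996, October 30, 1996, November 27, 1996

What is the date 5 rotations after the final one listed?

All Wednesdays; the gaps (28, 35, 28, 28, 35, 28) vary with month length.
This is the last Wednesday of each month.
Last Wednesday of December 1996: December 25, 1996.
Last Wednesday of January 1997: January 29, 1997.
Last Wednesday of February 1997: February 26, 1997.
March 1997 ends with Wednesday March 26, 1997.
April 1997 ends with Wednesday April 30, 1997.

April 30, 1997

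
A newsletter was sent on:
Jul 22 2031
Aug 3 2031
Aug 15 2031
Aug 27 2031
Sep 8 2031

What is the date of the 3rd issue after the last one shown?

Gaps between consecutive events: 12, 12, 12, 12 days — a constant 12-day interval.
Sep 8 2031 + 12 days = Sep 20 2031.
Sep 20 2031 + 12 days = Oct 2 2031.
Oct 2 2031 + 12 days = Oct 14 2031.

Oct 14 2031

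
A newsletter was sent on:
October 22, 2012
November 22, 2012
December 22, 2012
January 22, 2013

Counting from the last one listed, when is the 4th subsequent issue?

Gaps: 31, 30, 31 days — not constant. Every event is on the 22nd of the month.
Pattern: the 22nd of each month.
Next: February 2013 → February 22, 2013.
March 2013: March 22, 2013.
April 2013: April 22, 2013.
Next: May 2013 → May 22, 2013.

May 22, 2013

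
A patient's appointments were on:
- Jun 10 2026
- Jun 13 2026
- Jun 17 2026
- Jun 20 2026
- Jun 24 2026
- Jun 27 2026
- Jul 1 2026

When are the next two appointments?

Jul 4 2026, Jul 8 2026

Gaps: 3, 4, 3, 4, 3, 4 days — not constant, but cyclic with period 2.
The events fall on every Wednesday and Saturday.
Next Saturday: Jul 4 2026.
The following Wednesday is Jul 8 2026.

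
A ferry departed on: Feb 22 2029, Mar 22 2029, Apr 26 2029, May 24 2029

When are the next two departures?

Jun 28 2029, Jul 26 2029

These are Thursdays at 28- or 35-day spacing (28, 35, 28).
The pattern: 4th Thursday of the month.
4th Thursday of June 2029: Jun 28 2029.
4th Thursday of July 2029: Jul 26 2029.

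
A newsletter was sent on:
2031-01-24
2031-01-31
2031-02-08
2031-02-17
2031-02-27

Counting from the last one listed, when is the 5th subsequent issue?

2031-05-03

Intervals are 7, 8, 9, 10 days — an arithmetic progression with common difference 1.
Next gap: 11 days. 2031-02-27 + 11 days = 2031-03-10.
Next gap: 12 days. 2031-03-10 + 12 days = 2031-03-22.
Next gap: 13 days. 2031-03-22 + 13 days = 2031-04-04.
Next gap: 14 days. 2031-04-04 + 14 days = 2031-04-18.
Next gap: 15 days. 2031-04-18 + 15 days = 2031-05-03.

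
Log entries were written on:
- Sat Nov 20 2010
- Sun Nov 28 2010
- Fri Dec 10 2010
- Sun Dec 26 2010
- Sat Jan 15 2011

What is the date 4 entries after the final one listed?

Sun May 15 2011

The spacing grows by 4 each time: 8, 12, 16, 20 days.
Next gap: 24 days. Sat Jan 15 2011 + 24 days = Tue Feb 8 2011.
Next gap: 28 days. Tue Feb 8 2011 + 28 days = Tue Mar 8 2011.
Next gap: 32 days. Tue Mar 8 2011 + 32 days = Sat Apr 9 2011.
Next gap: 36 days. Sat Apr 9 2011 + 36 days = Sun May 15 2011.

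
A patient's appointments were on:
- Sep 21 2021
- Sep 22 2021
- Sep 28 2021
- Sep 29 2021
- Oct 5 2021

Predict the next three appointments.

Oct 6 2021, Oct 12 2021, Oct 13 2021

Gaps: 1, 6, 1, 6 days — not constant, but cyclic with period 2.
The events fall on every Tuesday and Wednesday.
Next Wednesday: Oct 6 2021.
The following Tuesday is Oct 12 2021.
The following Wednesday is Oct 13 2021.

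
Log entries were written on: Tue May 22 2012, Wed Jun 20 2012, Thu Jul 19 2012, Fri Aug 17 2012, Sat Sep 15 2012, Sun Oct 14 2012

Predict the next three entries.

The spacing is 29, 29, 29, 29, 29 days — always 29 days.
Sun Oct 14 2012 + 29 days = Mon Nov 12 2012.
Mon Nov 12 2012 + 29 days = Tue Dec 11 2012.
Tue Dec 11 2012 + 29 days = Wed Jan 9 2013.

Mon Nov 12 2012, Tue Dec 11 2012, Wed Jan 9 2013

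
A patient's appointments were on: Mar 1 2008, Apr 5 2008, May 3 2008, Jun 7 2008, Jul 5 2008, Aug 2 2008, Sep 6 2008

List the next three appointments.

These are Saturdays at 28- or 35-day spacing (35, 28, 35, 28, 28, 35).
The pattern: 1st Saturday of the month.
October 2008 — 1st Saturday is Oct 4 2008.
November 2008 — 1st Saturday is Nov 1 2008.
December 2008 — 1st Saturday is Dec 6 2008.

Oct 4 2008, Nov 1 2008, Dec 6 2008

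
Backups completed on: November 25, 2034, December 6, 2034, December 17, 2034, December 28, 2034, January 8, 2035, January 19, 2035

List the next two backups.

January 30, 2035; February 10, 2035

Every event comes 11 days after the last (11, 11, 11, 11, 11).
January 19, 2035 + 11 days = January 30, 2035.
January 30, 2035 + 11 days = February 10, 2035.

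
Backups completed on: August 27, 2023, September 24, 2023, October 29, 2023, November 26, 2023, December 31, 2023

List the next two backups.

January 28, 2024; February 25, 2024

All Sundays; the gaps (28, 35, 28, 35) vary with month length.
This is the last Sunday of each month.
January 2024 ends with Sunday January 28, 2024.
Last Sunday of February 2024: February 25, 2024.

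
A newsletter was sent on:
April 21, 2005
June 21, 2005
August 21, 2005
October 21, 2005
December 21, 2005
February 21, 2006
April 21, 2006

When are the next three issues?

The day-of-month is always 21 (61, 61, 61, 61, 62, 59 days between events).
So this recurs on the 21st of every 2 months.
June 2006: June 21, 2006.
Next: August 2006 → August 21, 2006.
October 2006: October 21, 2006.

June 21, 2006; August 21, 2006; October 21, 2006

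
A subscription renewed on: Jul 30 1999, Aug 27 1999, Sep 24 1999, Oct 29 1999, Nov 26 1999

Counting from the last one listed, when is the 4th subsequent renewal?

Every date is a Friday; gaps 28, 28, 35, 28 days.
Each is the last Friday of its month (at least one falls on the 29th or later, ruling out '4th Friday').
December 1999 ends with Friday Dec 31 1999.
January 2000 ends with Friday Jan 28 2000.
Last Friday of February 2000: Feb 25 2000.
March 2000 ends with Friday Mar 31 2000.

Mar 31 2000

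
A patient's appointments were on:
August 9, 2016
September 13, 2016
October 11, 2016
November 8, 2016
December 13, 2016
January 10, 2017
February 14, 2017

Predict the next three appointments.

March 14, 2017; April 11, 2017; May 9, 2017

These are Tuesdays at 28- or 35-day spacing (35, 28, 28, 35, 28, 35).
The pattern: 2nd Tuesday of the month.
March 2017 — 2nd Tuesday is March 14, 2017.
April 2017 — 2nd Tuesday is April 11, 2017.
May 2017 — 2nd Tuesday is May 9, 2017.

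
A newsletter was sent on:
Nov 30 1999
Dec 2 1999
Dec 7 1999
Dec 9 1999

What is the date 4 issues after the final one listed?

Dec 23 1999

Gaps: 2, 5, 2 days — not constant, but cyclic with period 2.
The events fall on every Tuesday and Thursday.
Next Tuesday: Dec 14 1999.
The following Thursday is Dec 16 1999.
The following Tuesday is Dec 21 1999.
The following Thursday is Dec 23 1999.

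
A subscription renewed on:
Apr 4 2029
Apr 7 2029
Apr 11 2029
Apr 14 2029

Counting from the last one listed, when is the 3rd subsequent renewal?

Gaps: 3, 4, 3 days — not constant, but cyclic with period 2.
The events fall on every Wednesday and Saturday.
The following Wednesday is Apr 18 2029.
The following Saturday is Apr 21 2029.
Next Wednesday: Apr 25 2029.

Apr 25 2029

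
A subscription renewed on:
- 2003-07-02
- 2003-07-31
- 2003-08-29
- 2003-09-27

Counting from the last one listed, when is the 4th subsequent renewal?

2004-01-21

Every event comes 29 days after the last (29, 29, 29).
2003-09-27 + 29 days = 2003-10-26.
2003-10-26 + 29 days = 2003-11-24.
2003-11-24 + 29 days = 2003-12-23.
2003-12-23 + 29 days = 2004-01-21.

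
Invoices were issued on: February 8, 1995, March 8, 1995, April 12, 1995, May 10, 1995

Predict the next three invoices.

June 14, 1995; July 12, 1995; August 9, 1995

Gaps: 28, 35, 28 days — a mix of 28 and 35. Every date is a Wednesday.
Each is the 2nd Wednesday of its month.
June 1995 — 2nd Wednesday is June 14, 1995.
July 1995 — 2nd Wednesday is July 12, 1995.
August 1995 — 2nd Wednesday is August 9, 1995.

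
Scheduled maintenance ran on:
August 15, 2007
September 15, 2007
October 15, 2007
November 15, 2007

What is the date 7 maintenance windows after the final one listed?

Gaps: 31, 30, 31 days — not constant. Every event is on the 15th of the month.
Pattern: the 15th of each month.
December 2007: December 15, 2007.
Next: January 2008 → January 15, 2008.
February 2008: February 15, 2008.
March 2008: March 15, 2008.
Next: April 2008 → April 15, 2008.
Next: May 2008 → May 15, 2008.
Next: June 2008 → June 15, 2008.

June 15, 2008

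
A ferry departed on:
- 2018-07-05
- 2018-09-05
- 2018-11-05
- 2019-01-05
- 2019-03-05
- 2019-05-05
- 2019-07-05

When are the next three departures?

Gaps: 62, 61, 61, 59, 61, 61 days — not constant. Every event is on the 5th of the month.
Pattern: the 5th of every 2 months.
September 2019: 2019-09-05.
November 2019: 2019-11-05.
Next: January 2020 → 2020-01-05.

2019-09-05, 2019-11-05, 2020-01-05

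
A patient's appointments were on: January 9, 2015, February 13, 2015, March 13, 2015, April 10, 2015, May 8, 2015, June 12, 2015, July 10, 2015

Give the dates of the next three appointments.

August 14, 2015; September 11, 2015; October 9, 2015

Gaps: 35, 28, 28, 28, 35, 28 days — a mix of 28 and 35. Every date is a Friday.
Each is the 2nd Friday of its month.
August 2015 — 2nd Friday is August 14, 2015.
September 2015 — 2nd Friday is September 11, 2015.
October 2015 — 2nd Friday is October 9, 2015.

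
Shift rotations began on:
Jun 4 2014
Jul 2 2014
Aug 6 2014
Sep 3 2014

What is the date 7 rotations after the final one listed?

Gaps: 28, 35, 28 days — a mix of 28 and 35. Every date is a Wednesday.
Each is the 1st Wednesday of its month.
1st Wednesday of October 2014: Oct 1 2014.
1st Wednesday of November 2014: Nov 5 2014.
1st Wednesday of December 2014: Dec 3 2014.
January 2015 — 1st Wednesday is Jan 7 2015.
February 2015 — 1st Wednesday is Feb 4 2015.
1st Wednesday of March 2015: Mar 4 2015.
April 2015 — 1st Wednesday is Apr 1 2015.

Apr 1 2015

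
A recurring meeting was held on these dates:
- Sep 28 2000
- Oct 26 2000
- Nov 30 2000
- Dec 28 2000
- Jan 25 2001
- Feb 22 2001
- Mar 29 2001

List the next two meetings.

Apr 26 2001, May 31 2001

All Thursdays; the gaps (28, 35, 28, 28, 28, 35) vary with month length.
This is the last Thursday of each month.
Last Thursday of April 2001: Apr 26 2001.
Last Thursday of May 2001: May 31 2001.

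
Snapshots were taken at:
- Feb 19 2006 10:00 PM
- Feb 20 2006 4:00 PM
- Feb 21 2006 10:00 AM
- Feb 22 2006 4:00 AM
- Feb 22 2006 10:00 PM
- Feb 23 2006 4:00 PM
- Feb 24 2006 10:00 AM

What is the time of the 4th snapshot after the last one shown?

The interval is a steady 18 hours (18, 18, 18, 18, 18, 18).
Feb 24 2006 10:00 AM + 18 h = Feb 25 2006 4:00 AM.
Feb 25 2006 4:00 AM + 18 h = Feb 25 2006 10:00 PM.
Feb 25 2006 10:00 PM + 18 h = Feb 26 2006 4:00 PM.
Feb 26 2006 4:00 PM + 18 h = Feb 27 2006 10:00 AM.

Feb 27 2006 10:00 AM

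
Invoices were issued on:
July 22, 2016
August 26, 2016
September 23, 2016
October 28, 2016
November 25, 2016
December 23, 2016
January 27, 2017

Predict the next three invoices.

These are Fridays at 28- or 35-day spacing (35, 28, 35, 28, 28, 35).
The pattern: 4th Friday of the month.
4th Friday of February 2017: February 24, 2017.
March 2017 — 4th Friday is March 24, 2017.
April 2017 — 4th Friday is April 28, 2017.

February 24, 2017; March 24, 2017; April 28, 2017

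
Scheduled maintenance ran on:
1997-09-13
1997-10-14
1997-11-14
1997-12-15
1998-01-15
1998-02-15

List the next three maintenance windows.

1998-03-18, 1998-04-18, 1998-05-19

Gaps between consecutive events: 31, 31, 31, 31, 31 days — a constant 31-day interval.
1998-02-15 + 31 days = 1998-03-18.
1998-03-18 + 31 days = 1998-04-18.
1998-04-18 + 31 days = 1998-05-19.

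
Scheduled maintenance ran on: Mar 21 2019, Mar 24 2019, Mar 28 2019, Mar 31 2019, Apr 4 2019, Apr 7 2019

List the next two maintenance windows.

Apr 11 2019, Apr 14 2019

Gaps: 3, 4, 3, 4, 3 days — not constant, but cyclic with period 2.
The events fall on every Thursday and Sunday.
The following Thursday is Apr 11 2019.
Next Sunday: Apr 14 2019.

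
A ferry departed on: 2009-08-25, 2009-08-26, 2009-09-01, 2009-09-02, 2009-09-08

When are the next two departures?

2009-09-09, 2009-09-15

Gaps: 1, 6, 1, 6 days — not constant, but cyclic with period 2.
The events fall on every Tuesday and Wednesday.
The following Wednesday is 2009-09-09.
Next Tuesday: 2009-09-15.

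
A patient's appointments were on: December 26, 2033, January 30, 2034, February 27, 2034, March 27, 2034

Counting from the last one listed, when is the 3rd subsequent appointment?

These are Mondays with 35, 28, 28-day gaps.
Each is the final Monday of its month — January 30, 2034 is past the 28th, so '4th Monday' doesn't fit.
April 2034 ends with Monday April 24, 2034.
Last Monday of May 2034: May 29, 2034.
June 2034 ends with Monday June 26, 2034.

June 26, 2034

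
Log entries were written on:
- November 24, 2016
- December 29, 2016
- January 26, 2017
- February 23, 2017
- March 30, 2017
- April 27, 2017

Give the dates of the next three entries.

Every date is a Thursday; gaps 35, 28, 28, 35, 28 days.
Each is the last Thursday of its month (at least one falls on the 29th or later, ruling out '4th Thursday').
Last Thursday of May 2017: May 25, 2017.
Last Thursday of June 2017: June 29, 2017.
Last Thursday of July 2017: July 27, 2017.

May 25, 2017; June 29, 2017; July 27, 2017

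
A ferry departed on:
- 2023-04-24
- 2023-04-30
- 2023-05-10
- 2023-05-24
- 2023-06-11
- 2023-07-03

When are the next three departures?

2023-07-29, 2023-08-28, 2023-10-01

The spacing grows by 4 each time: 6, 10, 14, 18, 22 days.
Next gap: 26 days. 2023-07-03 + 26 days = 2023-07-29.
Next gap: 30 days. 2023-07-29 + 30 days = 2023-08-28.
Next gap: 34 days. 2023-08-28 + 34 days = 2023-10-01.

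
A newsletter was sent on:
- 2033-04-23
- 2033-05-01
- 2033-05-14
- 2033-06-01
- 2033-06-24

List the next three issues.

2033-07-22, 2033-08-24, 2033-10-01

Intervals are 8, 13, 18, 23 days — an arithmetic progression with common difference 5.
Next gap: 28 days. 2033-06-24 + 28 days = 2033-07-22.
Next gap: 33 days. 2033-07-22 + 33 days = 2033-08-24.
Next gap: 38 days. 2033-08-24 + 38 days = 2033-10-01.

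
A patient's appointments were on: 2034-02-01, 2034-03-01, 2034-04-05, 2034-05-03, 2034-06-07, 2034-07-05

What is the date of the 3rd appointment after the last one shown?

2034-10-04

These are Wednesdays at 28- or 35-day spacing (28, 35, 28, 35, 28).
The pattern: 1st Wednesday of the month.
1st Wednesday of August 2034: 2034-08-02.
September 2034 — 1st Wednesday is 2034-09-06.
1st Wednesday of October 2034: 2034-10-04.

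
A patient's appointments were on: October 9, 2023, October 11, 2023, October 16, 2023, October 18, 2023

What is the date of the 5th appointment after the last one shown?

November 6, 2023

Gaps: 2, 5, 2 days — not constant, but cyclic with period 2.
The events fall on every Monday and Wednesday.
The following Monday is October 23, 2023.
The following Wednesday is October 25, 2023.
Next Monday: October 30, 2023.
Next Wednesday: November 1, 2023.
The following Monday is November 6, 2023.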